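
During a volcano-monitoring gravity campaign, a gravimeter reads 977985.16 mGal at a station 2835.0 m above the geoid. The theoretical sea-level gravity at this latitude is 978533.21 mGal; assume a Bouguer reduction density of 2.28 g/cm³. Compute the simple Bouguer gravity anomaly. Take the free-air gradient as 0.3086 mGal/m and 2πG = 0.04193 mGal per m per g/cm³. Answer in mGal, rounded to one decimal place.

55.8

Free-air correction = 0.3086 × 2835.0 = 874.88 mGal
Free-air anomaly = 977985.16 − 978533.21 + (874.88) = 326.83 mGal
Bouguer slab correction = 0.04193 × 2.28 × 2835.0 = 271.03 mGal
Simple Bouguer anomaly = 326.83 − (271.03) = 55.80 mGal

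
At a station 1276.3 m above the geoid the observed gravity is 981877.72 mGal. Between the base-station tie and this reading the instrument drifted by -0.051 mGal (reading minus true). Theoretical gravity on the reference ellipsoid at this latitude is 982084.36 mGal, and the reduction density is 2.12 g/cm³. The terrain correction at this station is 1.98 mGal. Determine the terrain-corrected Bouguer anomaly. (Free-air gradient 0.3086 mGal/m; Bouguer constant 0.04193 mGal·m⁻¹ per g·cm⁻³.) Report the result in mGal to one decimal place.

75.8

Drift-corrected reading = 981877.72 − (-0.051) = 981877.771 mGal
Free-air correction = 0.3086 × 1276.3 = 393.87 mGal
Free-air anomaly = 981877.771 − 982084.36 + (393.87) = 187.281 mGal
Bouguer slab correction = 0.04193 × 2.12 × 1276.3 = 113.45 mGal
Simple Bouguer anomaly = 187.281 − (113.45) = 73.831 mGal
Complete Bouguer anomaly = 73.831 + 1.98 = 75.811 mGal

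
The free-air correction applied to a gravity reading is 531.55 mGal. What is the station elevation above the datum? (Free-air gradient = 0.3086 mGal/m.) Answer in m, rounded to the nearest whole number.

1722

h = 531.55 / 0.3086 = 1722.46 m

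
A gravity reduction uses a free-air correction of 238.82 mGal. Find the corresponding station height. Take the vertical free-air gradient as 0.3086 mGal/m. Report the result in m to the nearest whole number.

h = 238.82 / 0.3086 = 773.88 m

774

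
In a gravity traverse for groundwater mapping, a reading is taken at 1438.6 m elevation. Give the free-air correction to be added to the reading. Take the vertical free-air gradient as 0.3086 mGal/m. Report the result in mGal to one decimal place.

444.0

Free-air correction = 0.3086 × 1438.6 = 444.0 mGal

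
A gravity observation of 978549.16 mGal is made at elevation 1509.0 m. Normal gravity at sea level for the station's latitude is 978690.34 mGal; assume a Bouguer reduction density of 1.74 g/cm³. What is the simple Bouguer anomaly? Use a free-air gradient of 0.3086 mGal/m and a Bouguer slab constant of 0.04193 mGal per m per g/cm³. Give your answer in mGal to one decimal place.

Free-air correction = 0.3086 × 1509.0 = 465.68 mGal
Free-air anomaly = 978549.16 − 978690.34 + (465.68) = 324.50 mGal
Bouguer slab correction = 0.04193 × 1.74 × 1509.0 = 110.09 mGal
Simple Bouguer anomaly = 324.50 − (110.09) = 214.41 mGal

214.4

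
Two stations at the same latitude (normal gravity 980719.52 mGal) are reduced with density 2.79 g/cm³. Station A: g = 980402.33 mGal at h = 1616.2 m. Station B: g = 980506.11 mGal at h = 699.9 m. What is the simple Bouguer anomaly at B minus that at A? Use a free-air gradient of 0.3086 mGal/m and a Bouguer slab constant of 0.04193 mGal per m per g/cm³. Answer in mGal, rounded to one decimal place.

-71.8

Δg_SB(A) = 980402.33 − 980719.52 + 0.3086×1616.2 − 0.04193×2.79×1616.2 = -7.50 mGal
Δg_SB(B) = 980506.11 − 980719.52 + 0.3086×699.9 − 0.04193×2.79×699.9 = -79.30 mGal
Difference = -79.30 − (-7.50) = -71.80 mGal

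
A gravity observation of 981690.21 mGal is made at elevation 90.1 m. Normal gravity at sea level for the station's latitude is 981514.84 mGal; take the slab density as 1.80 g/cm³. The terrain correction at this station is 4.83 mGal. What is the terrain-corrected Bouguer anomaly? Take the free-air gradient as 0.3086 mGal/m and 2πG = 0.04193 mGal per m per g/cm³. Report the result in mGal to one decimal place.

201.2

Free-air correction = 0.3086 × 90.1 = 27.80 mGal
Free-air anomaly = 981690.21 − 981514.84 + (27.80) = 203.17 mGal
Bouguer slab correction = 0.04193 × 1.80 × 90.1 = 6.80 mGal
Simple Bouguer anomaly = 203.17 − (6.80) = 196.37 mGal
Complete Bouguer anomaly = 196.37 + 4.83 = 201.20 mGal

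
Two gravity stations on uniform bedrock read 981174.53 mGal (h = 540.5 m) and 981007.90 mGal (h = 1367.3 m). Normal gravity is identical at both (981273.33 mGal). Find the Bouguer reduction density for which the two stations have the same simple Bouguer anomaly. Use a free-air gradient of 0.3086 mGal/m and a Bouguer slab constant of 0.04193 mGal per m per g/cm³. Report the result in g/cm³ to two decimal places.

Δg_obs = 981007.90 − 981174.53 = -166.63 mGal over Δh = 1367.3 − 540.5 = 826.8 m
Equal Bouguer anomalies ⇒ Δg_obs + (0.3086 − 0.04193ρ)·Δh = 0
0.3086 − 0.04193ρ = −Δg_obs/Δh = 0.20154
ρ = (0.3086 − 0.20154) / 0.04193 = 2.55 g/cm³

2.55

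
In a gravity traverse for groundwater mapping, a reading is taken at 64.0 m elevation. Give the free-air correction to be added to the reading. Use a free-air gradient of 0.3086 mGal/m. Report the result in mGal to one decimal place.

Free-air correction = 0.3086 × 64.0 = 19.8 mGal

19.8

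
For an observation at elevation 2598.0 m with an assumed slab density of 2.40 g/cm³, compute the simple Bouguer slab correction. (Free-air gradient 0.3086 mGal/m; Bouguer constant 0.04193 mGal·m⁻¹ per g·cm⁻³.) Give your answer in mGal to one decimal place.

Bouguer slab correction = 0.04193 × 2.40 × 2598.0 = 261.4 mGal

261.4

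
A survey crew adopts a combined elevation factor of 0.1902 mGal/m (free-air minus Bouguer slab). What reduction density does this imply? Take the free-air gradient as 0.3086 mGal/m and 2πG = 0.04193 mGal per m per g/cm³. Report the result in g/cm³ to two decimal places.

2.82

0.1902 = 0.3086 − 0.04193 × ρ
ρ = (0.3086 − 0.1902) / 0.04193 = 2.82 g/cm³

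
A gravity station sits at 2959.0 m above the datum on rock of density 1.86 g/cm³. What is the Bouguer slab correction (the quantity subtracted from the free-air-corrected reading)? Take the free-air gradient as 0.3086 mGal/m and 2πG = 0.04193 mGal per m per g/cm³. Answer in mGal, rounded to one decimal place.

Bouguer slab correction = 0.04193 × 1.86 × 2959.0 = 230.8 mGal

230.8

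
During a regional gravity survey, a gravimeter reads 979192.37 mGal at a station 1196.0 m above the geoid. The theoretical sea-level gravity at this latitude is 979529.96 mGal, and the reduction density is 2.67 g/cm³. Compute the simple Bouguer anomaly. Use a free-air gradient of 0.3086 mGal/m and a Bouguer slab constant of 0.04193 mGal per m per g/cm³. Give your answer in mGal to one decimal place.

-102.4

Free-air correction = 0.3086 × 1196.0 = 369.09 mGal
Free-air anomaly = 979192.37 − 979529.96 + (369.09) = 31.50 mGal
Bouguer slab correction = 0.04193 × 2.67 × 1196.0 = 133.90 mGal
Simple Bouguer anomaly = 31.50 − (133.90) = -102.40 mGal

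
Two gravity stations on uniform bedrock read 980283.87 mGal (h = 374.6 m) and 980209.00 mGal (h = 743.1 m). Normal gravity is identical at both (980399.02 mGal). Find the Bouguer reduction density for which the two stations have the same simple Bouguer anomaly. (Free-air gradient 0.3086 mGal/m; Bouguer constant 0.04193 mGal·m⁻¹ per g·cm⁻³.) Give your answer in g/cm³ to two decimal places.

Δg_obs = 980209.00 − 980283.87 = -74.87 mGal over Δh = 743.1 − 374.6 = 368.5 m
Equal Bouguer anomalies ⇒ Δg_obs + (0.3086 − 0.04193ρ)·Δh = 0
0.3086 − 0.04193ρ = −Δg_obs/Δh = 0.20318
ρ = (0.3086 − 0.20318) / 0.04193 = 2.51 g/cm³

2.51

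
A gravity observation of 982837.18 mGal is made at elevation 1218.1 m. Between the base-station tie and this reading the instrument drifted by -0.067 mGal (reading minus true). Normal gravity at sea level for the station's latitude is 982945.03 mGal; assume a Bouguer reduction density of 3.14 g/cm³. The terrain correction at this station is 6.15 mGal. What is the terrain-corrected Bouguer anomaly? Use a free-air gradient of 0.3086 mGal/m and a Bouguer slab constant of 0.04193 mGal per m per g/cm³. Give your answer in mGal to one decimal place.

Drift-corrected reading = 982837.18 − (-0.067) = 982837.247 mGal
Free-air correction = 0.3086 × 1218.1 = 375.91 mGal
Free-air anomaly = 982837.247 − 982945.03 + (375.91) = 268.127 mGal
Bouguer slab correction = 0.04193 × 3.14 × 1218.1 = 160.38 mGal
Simple Bouguer anomaly = 268.127 − (160.38) = 107.747 mGal
Complete Bouguer anomaly = 107.747 + 6.15 = 113.897 mGal

113.9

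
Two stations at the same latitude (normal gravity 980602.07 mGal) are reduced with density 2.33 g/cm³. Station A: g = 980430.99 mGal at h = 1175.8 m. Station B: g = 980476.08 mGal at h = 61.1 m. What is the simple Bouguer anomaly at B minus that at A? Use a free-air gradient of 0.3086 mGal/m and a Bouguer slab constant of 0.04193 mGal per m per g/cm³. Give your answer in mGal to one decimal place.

-190.0

Δg_SB(A) = 980430.99 − 980602.07 + 0.3086×1175.8 − 0.04193×2.33×1175.8 = 76.90 mGal
Δg_SB(B) = 980476.08 − 980602.07 + 0.3086×61.1 − 0.04193×2.33×61.1 = -113.10 mGal
Difference = -113.10 − (76.90) = -190.00 mGal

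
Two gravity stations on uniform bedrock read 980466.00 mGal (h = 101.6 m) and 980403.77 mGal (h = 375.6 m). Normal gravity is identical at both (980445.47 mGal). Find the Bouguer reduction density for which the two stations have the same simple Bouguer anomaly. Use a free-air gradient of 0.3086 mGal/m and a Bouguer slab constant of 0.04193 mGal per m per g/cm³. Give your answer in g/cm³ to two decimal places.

Δg_obs = 980403.77 − 980466.00 = -62.23 mGal over Δh = 375.6 − 101.6 = 274.0 m
Equal Bouguer anomalies ⇒ Δg_obs + (0.3086 − 0.04193ρ)·Δh = 0
0.3086 − 0.04193ρ = −Δg_obs/Δh = 0.22712
ρ = (0.3086 − 0.22712) / 0.04193 = 1.94 g/cm³

1.94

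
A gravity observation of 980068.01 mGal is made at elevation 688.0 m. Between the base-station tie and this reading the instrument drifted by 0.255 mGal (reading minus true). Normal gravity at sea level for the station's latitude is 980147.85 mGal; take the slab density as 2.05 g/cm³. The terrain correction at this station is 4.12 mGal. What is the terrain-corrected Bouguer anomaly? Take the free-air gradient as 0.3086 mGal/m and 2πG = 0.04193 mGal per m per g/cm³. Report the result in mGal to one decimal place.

Drift-corrected reading = 980068.01 − (0.255) = 980067.755 mGal
Free-air correction = 0.3086 × 688.0 = 212.32 mGal
Free-air anomaly = 980067.755 − 980147.85 + (212.32) = 132.225 mGal
Bouguer slab correction = 0.04193 × 2.05 × 688.0 = 59.14 mGal
Simple Bouguer anomaly = 132.225 − (59.14) = 73.085 mGal
Complete Bouguer anomaly = 73.085 + 4.12 = 77.205 mGal

77.2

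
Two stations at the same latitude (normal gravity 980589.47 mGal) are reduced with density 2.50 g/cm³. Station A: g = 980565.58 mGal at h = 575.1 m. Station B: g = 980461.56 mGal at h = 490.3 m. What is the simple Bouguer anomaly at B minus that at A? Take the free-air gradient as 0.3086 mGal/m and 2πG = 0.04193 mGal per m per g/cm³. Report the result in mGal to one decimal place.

Δg_SB(A) = 980565.58 − 980589.47 + 0.3086×575.1 − 0.04193×2.50×575.1 = 93.30 mGal
Δg_SB(B) = 980461.56 − 980589.47 + 0.3086×490.3 − 0.04193×2.50×490.3 = -28.00 mGal
Difference = -28.00 − (93.30) = -121.30 mGal

-121.3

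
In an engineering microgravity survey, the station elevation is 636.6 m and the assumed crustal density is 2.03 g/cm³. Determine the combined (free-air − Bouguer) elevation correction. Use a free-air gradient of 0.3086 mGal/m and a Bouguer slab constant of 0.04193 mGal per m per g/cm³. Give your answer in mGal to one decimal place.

142.3

Combined gradient = 0.3086 − 0.04193 × 2.03 = 0.2234821 mGal/m
Combined elevation correction = 0.2234821 × 636.6 = 142.3 mGal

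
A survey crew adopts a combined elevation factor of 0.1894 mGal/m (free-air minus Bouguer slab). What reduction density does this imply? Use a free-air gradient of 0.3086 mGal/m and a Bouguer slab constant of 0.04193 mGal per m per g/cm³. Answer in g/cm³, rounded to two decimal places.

2.84

0.1894 = 0.3086 − 0.04193 × ρ
ρ = (0.3086 − 0.1894) / 0.04193 = 2.84 g/cm³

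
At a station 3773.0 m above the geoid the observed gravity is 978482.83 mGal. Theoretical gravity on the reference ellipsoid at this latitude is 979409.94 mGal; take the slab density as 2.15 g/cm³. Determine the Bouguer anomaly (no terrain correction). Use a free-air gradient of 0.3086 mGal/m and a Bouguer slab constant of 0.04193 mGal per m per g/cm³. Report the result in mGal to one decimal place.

-102.9

Free-air correction = 0.3086 × 3773.0 = 1164.35 mGal
Free-air anomaly = 978482.83 − 979409.94 + (1164.35) = 237.24 mGal
Bouguer slab correction = 0.04193 × 2.15 × 3773.0 = 340.13 mGal
Simple Bouguer anomaly = 237.24 − (340.13) = -102.89 mGal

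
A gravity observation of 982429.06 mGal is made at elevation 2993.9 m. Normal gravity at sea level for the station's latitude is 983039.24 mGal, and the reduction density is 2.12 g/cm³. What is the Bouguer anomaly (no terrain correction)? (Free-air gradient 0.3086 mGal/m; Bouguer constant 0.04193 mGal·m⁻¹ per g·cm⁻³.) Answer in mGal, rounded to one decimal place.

Free-air correction = 0.3086 × 2993.9 = 923.92 mGal
Free-air anomaly = 982429.06 − 983039.24 + (923.92) = 313.74 mGal
Bouguer slab correction = 0.04193 × 2.12 × 2993.9 = 266.13 mGal
Simple Bouguer anomaly = 313.74 − (266.13) = 47.61 mGal

47.6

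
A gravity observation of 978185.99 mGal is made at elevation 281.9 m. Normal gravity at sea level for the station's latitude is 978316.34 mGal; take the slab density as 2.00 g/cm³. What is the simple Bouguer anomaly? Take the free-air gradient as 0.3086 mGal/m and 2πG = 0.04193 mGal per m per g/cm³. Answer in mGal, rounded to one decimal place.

Free-air correction = 0.3086 × 281.9 = 86.99 mGal
Free-air anomaly = 978185.99 − 978316.34 + (86.99) = -43.36 mGal
Bouguer slab correction = 0.04193 × 2.00 × 281.9 = 23.64 mGal
Simple Bouguer anomaly = -43.36 − (23.64) = -67.00 mGal

-67.0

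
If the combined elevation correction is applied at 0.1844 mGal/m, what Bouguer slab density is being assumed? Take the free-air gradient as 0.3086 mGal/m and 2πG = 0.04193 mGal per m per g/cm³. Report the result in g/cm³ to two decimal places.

0.1844 = 0.3086 − 0.04193 × ρ
ρ = (0.3086 − 0.1844) / 0.04193 = 2.96 g/cm³

2.96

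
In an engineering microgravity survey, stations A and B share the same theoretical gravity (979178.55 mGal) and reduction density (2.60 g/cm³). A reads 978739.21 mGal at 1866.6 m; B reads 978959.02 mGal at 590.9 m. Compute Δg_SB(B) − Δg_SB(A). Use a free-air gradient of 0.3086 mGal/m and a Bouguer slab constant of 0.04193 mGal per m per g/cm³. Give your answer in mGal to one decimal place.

Δg_SB(A) = 978739.21 − 979178.55 + 0.3086×1866.6 − 0.04193×2.60×1866.6 = -66.80 mGal
Δg_SB(B) = 978959.02 − 979178.55 + 0.3086×590.9 − 0.04193×2.60×590.9 = -101.60 mGal
Difference = -101.60 − (-66.80) = -34.80 mGal

-34.8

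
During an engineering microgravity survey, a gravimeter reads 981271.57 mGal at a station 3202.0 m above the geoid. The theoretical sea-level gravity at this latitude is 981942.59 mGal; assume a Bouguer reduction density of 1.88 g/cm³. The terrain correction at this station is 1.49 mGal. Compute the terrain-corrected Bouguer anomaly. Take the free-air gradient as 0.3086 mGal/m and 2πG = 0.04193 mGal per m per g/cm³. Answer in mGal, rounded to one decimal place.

Free-air correction = 0.3086 × 3202.0 = 988.14 mGal
Free-air anomaly = 981271.57 − 981942.59 + (988.14) = 317.12 mGal
Bouguer slab correction = 0.04193 × 1.88 × 3202.0 = 252.41 mGal
Simple Bouguer anomaly = 317.12 − (252.41) = 64.71 mGal
Complete Bouguer anomaly = 64.71 + 1.49 = 66.20 mGal

66.2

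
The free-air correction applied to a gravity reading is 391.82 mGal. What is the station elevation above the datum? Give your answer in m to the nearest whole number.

h = 391.82 / 0.3086 = 1269.67 m

1270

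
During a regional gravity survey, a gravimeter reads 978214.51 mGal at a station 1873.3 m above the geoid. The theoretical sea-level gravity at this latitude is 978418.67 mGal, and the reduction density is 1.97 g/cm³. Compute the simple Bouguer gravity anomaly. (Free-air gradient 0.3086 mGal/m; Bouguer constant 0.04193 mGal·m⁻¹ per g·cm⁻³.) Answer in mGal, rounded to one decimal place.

219.2

Free-air correction = 0.3086 × 1873.3 = 578.10 mGal
Free-air anomaly = 978214.51 − 978418.67 + (578.10) = 373.94 mGal
Bouguer slab correction = 0.04193 × 1.97 × 1873.3 = 154.74 mGal
Simple Bouguer anomaly = 373.94 − (154.74) = 219.20 mGal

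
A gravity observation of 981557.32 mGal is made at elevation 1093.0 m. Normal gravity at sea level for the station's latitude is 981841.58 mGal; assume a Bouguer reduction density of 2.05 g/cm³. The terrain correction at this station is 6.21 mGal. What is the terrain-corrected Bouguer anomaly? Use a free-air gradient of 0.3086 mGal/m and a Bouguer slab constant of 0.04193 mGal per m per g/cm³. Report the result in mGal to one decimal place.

-34.7

Free-air correction = 0.3086 × 1093.0 = 337.30 mGal
Free-air anomaly = 981557.32 − 981841.58 + (337.30) = 53.04 mGal
Bouguer slab correction = 0.04193 × 2.05 × 1093.0 = 93.95 mGal
Simple Bouguer anomaly = 53.04 − (93.95) = -40.91 mGal
Complete Bouguer anomaly = -40.91 + 6.21 = -34.70 mGal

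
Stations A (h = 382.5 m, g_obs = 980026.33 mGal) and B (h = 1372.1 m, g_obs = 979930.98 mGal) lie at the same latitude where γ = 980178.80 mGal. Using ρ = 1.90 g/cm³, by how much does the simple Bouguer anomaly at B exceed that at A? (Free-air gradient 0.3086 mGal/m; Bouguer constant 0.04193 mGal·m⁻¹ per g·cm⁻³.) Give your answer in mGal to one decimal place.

Δg_SB(A) = 980026.33 − 980178.80 + 0.3086×382.5 − 0.04193×1.90×382.5 = -64.90 mGal
Δg_SB(B) = 979930.98 − 980178.80 + 0.3086×1372.1 − 0.04193×1.90×1372.1 = 66.30 mGal
Difference = 66.30 − (-64.90) = 131.20 mGal

131.2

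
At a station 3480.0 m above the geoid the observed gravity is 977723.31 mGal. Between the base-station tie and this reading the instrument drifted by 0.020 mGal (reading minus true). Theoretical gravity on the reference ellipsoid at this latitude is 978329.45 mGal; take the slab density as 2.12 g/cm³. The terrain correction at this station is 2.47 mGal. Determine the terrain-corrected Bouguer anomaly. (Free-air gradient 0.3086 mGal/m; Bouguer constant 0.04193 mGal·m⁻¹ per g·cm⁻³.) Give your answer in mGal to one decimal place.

160.9

Drift-corrected reading = 977723.31 − (0.020) = 977723.290 mGal
Free-air correction = 0.3086 × 3480.0 = 1073.93 mGal
Free-air anomaly = 977723.290 − 978329.45 + (1073.93) = 467.770 mGal
Bouguer slab correction = 0.04193 × 2.12 × 3480.0 = 309.34 mGal
Simple Bouguer anomaly = 467.770 − (309.34) = 158.430 mGal
Complete Bouguer anomaly = 158.430 + 2.47 = 160.900 mGal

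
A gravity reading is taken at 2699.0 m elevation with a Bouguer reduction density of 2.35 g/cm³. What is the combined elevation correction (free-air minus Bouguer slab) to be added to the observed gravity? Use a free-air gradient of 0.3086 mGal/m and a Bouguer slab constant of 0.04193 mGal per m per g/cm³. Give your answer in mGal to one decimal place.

567.0

Combined gradient = 0.3086 − 0.04193 × 2.35 = 0.2100645 mGal/m
Combined elevation correction = 0.2100645 × 2699.0 = 567.0 mGal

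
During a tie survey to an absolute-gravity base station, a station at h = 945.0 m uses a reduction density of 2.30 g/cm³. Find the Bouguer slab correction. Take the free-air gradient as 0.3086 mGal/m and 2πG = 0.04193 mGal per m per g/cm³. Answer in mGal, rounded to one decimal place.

91.1

Bouguer slab correction = 0.04193 × 2.30 × 945.0 = 91.1 mGal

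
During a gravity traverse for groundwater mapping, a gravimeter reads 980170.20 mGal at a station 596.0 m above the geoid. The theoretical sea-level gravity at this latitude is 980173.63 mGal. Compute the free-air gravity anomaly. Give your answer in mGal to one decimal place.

Free-air correction = 0.3086 × 596.0 = 183.93 mGal
Free-air anomaly = 980170.20 − 980173.63 + (183.93) = 180.50 mGal

180.5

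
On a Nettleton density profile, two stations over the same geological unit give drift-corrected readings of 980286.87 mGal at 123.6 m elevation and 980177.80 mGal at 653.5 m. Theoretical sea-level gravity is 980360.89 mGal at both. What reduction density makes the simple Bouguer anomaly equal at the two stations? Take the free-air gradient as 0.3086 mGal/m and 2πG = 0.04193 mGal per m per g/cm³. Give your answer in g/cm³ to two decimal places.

Δg_obs = 980177.80 − 980286.87 = -109.07 mGal over Δh = 653.5 − 123.6 = 529.9 m
Equal Bouguer anomalies ⇒ Δg_obs + (0.3086 − 0.04193ρ)·Δh = 0
0.3086 − 0.04193ρ = −Δg_obs/Δh = 0.20583
ρ = (0.3086 − 0.20583) / 0.04193 = 2.45 g/cm³

2.45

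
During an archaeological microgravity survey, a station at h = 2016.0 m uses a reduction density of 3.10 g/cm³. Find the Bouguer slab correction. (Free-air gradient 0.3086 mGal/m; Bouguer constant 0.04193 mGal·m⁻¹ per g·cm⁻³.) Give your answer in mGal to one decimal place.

262.0

Bouguer slab correction = 0.04193 × 3.10 × 2016.0 = 262.0 mGal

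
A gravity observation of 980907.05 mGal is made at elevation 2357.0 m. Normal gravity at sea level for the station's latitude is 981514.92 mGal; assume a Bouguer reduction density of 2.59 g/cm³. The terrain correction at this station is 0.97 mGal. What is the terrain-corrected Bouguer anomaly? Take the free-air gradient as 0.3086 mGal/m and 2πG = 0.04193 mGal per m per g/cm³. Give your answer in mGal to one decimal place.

-135.5

Free-air correction = 0.3086 × 2357.0 = 727.37 mGal
Free-air anomaly = 980907.05 − 981514.92 + (727.37) = 119.50 mGal
Bouguer slab correction = 0.04193 × 2.59 × 2357.0 = 255.97 mGal
Simple Bouguer anomaly = 119.50 − (255.97) = -136.47 mGal
Complete Bouguer anomaly = -136.47 + 0.97 = -135.50 mGal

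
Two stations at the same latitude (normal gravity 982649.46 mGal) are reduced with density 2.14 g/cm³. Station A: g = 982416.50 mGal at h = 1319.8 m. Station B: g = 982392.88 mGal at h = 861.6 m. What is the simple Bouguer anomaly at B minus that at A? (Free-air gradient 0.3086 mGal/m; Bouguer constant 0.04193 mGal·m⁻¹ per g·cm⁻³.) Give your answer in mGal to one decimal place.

-123.9

Δg_SB(A) = 982416.50 − 982649.46 + 0.3086×1319.8 − 0.04193×2.14×1319.8 = 55.90 mGal
Δg_SB(B) = 982392.88 − 982649.46 + 0.3086×861.6 − 0.04193×2.14×861.6 = -68.00 mGal
Difference = -68.00 − (55.90) = -123.90 mGal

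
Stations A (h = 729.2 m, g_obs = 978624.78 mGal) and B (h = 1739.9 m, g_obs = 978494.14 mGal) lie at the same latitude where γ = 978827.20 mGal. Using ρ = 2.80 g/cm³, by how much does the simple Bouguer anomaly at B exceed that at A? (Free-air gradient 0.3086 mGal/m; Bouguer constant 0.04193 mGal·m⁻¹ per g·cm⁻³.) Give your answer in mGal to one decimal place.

Δg_SB(A) = 978624.78 − 978827.20 + 0.3086×729.2 − 0.04193×2.80×729.2 = -63.00 mGal
Δg_SB(B) = 978494.14 − 978827.20 + 0.3086×1739.9 − 0.04193×2.80×1739.9 = -0.40 mGal
Difference = -0.40 − (-63.00) = 62.60 mGal

62.6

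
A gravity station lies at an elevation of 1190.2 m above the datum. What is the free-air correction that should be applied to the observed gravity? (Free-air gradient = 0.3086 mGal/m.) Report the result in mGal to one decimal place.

Free-air correction = 0.3086 × 1190.2 = 367.3 mGal

367.3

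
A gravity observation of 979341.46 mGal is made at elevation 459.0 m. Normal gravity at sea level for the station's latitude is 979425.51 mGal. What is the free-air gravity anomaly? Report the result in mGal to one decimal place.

57.6

Free-air correction = 0.3086 × 459.0 = 141.65 mGal
Free-air anomaly = 979341.46 − 979425.51 + (141.65) = 57.60 mGal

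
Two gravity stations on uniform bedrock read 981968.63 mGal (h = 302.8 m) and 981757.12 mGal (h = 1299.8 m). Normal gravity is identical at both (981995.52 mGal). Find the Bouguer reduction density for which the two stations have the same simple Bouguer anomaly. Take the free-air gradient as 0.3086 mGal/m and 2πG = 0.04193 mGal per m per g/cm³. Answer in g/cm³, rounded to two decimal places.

Δg_obs = 981757.12 − 981968.63 = -211.51 mGal over Δh = 1299.8 − 302.8 = 997.0 m
Equal Bouguer anomalies ⇒ Δg_obs + (0.3086 − 0.04193ρ)·Δh = 0
0.3086 − 0.04193ρ = −Δg_obs/Δh = 0.21215
ρ = (0.3086 − 0.21215) / 0.04193 = 2.30 g/cm³

2.30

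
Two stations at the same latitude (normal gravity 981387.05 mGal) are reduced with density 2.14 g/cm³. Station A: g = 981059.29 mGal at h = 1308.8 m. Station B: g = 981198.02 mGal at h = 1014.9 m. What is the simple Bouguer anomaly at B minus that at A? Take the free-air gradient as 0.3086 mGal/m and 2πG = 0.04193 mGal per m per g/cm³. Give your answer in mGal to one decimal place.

Δg_SB(A) = 981059.29 − 981387.05 + 0.3086×1308.8 − 0.04193×2.14×1308.8 = -41.30 mGal
Δg_SB(B) = 981198.02 − 981387.05 + 0.3086×1014.9 − 0.04193×2.14×1014.9 = 33.10 mGal
Difference = 33.10 − (-41.30) = 74.40 mGal

74.4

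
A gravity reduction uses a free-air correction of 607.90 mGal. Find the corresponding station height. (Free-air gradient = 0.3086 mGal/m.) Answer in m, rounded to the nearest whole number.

h = 607.90 / 0.3086 = 1969.86 m

1970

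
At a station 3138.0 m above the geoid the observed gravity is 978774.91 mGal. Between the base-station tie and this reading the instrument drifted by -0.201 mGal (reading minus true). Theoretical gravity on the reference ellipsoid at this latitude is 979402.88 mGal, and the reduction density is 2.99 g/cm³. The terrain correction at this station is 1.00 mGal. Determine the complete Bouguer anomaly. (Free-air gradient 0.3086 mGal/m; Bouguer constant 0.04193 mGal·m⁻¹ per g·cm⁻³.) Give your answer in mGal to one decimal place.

-51.8

Drift-corrected reading = 978774.91 − (-0.201) = 978775.111 mGal
Free-air correction = 0.3086 × 3138.0 = 968.39 mGal
Free-air anomaly = 978775.111 − 979402.88 + (968.39) = 340.621 mGal
Bouguer slab correction = 0.04193 × 2.99 × 3138.0 = 393.41 mGal
Simple Bouguer anomaly = 340.621 − (393.41) = -52.789 mGal
Complete Bouguer anomaly = -52.789 + 1.00 = -51.789 mGal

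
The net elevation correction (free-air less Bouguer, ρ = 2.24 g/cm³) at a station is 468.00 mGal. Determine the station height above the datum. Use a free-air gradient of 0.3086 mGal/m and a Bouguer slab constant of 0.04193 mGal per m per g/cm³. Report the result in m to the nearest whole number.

Combined gradient = 0.3086 − 0.04193 × 2.24 = 0.2146768 mGal/m
h = 468.00 / 0.2146768 = 2180.02 m

2180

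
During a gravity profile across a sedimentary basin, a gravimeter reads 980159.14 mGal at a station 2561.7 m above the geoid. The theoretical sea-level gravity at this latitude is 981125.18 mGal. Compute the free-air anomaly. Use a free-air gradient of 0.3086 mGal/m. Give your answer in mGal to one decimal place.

Free-air correction = 0.3086 × 2561.7 = 790.54 mGal
Free-air anomaly = 980159.14 − 981125.18 + (790.54) = -175.50 mGal

-175.5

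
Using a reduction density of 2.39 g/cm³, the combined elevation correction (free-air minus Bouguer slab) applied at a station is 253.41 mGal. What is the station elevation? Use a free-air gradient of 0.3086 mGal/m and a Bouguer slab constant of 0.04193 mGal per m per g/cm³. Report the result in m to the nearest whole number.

Combined gradient = 0.3086 − 0.04193 × 2.39 = 0.2083873 mGal/m
h = 253.41 / 0.2083873 = 1216.05 m

1216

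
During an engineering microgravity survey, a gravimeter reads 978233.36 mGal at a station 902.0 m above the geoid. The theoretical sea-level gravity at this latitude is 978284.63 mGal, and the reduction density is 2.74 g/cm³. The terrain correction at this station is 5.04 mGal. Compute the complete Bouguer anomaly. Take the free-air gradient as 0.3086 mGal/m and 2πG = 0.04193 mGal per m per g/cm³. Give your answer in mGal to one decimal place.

Free-air correction = 0.3086 × 902.0 = 278.36 mGal
Free-air anomaly = 978233.36 − 978284.63 + (278.36) = 227.09 mGal
Bouguer slab correction = 0.04193 × 2.74 × 902.0 = 103.63 mGal
Simple Bouguer anomaly = 227.09 − (103.63) = 123.46 mGal
Complete Bouguer anomaly = 123.46 + 5.04 = 128.50 mGal

128.5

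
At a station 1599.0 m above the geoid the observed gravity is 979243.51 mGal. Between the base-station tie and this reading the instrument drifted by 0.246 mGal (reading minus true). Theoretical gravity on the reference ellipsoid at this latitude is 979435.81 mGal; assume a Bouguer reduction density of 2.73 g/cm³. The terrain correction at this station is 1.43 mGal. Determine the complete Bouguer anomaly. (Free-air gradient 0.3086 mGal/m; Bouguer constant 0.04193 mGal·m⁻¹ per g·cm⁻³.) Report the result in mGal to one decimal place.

119.3

Drift-corrected reading = 979243.51 − (0.246) = 979243.264 mGal
Free-air correction = 0.3086 × 1599.0 = 493.45 mGal
Free-air anomaly = 979243.264 − 979435.81 + (493.45) = 300.904 mGal
Bouguer slab correction = 0.04193 × 2.73 × 1599.0 = 183.04 mGal
Simple Bouguer anomaly = 300.904 − (183.04) = 117.864 mGal
Complete Bouguer anomaly = 117.864 + 1.43 = 119.294 mGal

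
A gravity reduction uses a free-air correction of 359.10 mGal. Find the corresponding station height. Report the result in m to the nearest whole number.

h = 359.10 / 0.3086 = 1163.64 m

1164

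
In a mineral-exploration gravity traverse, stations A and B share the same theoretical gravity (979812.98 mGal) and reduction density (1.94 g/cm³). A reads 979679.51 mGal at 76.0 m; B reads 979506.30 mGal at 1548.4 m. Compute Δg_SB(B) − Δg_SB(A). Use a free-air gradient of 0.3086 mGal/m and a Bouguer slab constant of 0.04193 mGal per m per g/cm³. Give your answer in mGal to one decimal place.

Δg_SB(A) = 979679.51 − 979812.98 + 0.3086×76.0 − 0.04193×1.94×76.0 = -116.20 mGal
Δg_SB(B) = 979506.30 − 979812.98 + 0.3086×1548.4 − 0.04193×1.94×1548.4 = 45.20 mGal
Difference = 45.20 − (-116.20) = 161.40 mGal

161.4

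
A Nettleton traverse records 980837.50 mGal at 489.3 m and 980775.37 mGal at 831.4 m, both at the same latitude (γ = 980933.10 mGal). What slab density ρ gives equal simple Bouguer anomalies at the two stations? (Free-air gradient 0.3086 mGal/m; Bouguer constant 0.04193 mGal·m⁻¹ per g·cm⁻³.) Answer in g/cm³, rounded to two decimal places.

3.03

Δg_obs = 980775.37 − 980837.50 = -62.13 mGal over Δh = 831.4 − 489.3 = 342.1 m
Equal Bouguer anomalies ⇒ Δg_obs + (0.3086 − 0.04193ρ)·Δh = 0
0.3086 − 0.04193ρ = −Δg_obs/Δh = 0.18161
ρ = (0.3086 − 0.18161) / 0.04193 = 3.03 g/cm³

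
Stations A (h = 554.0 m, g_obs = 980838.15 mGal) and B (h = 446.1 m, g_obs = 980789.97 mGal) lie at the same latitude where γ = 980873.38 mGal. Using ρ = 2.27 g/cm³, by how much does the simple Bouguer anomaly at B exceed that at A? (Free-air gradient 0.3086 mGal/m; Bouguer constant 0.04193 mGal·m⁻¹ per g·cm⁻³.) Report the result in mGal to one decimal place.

-71.2

Δg_SB(A) = 980838.15 − 980873.38 + 0.3086×554.0 − 0.04193×2.27×554.0 = 83.00 mGal
Δg_SB(B) = 980789.97 − 980873.38 + 0.3086×446.1 − 0.04193×2.27×446.1 = 11.80 mGal
Difference = 11.80 − (83.00) = -71.20 mGal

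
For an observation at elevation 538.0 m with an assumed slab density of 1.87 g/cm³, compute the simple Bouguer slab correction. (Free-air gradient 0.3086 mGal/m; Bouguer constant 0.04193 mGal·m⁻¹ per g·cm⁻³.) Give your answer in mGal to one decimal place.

Bouguer slab correction = 0.04193 × 1.87 × 538.0 = 42.2 mGal

42.2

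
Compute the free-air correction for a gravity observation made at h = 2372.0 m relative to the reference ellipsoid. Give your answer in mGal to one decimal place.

732.0

Free-air correction = 0.3086 × 2372.0 = 732.0 mGal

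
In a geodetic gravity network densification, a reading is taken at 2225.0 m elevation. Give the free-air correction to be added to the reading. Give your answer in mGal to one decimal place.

Free-air correction = 0.3086 × 2225.0 = 686.6 mGal

686.6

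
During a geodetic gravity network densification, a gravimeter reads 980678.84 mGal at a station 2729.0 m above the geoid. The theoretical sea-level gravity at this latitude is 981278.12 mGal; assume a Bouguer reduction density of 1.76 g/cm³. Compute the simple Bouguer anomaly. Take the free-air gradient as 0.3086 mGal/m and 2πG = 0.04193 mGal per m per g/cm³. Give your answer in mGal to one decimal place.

41.5

Free-air correction = 0.3086 × 2729.0 = 842.17 mGal
Free-air anomaly = 980678.84 − 981278.12 + (842.17) = 242.89 mGal
Bouguer slab correction = 0.04193 × 1.76 × 2729.0 = 201.39 mGal
Simple Bouguer anomaly = 242.89 − (201.39) = 41.50 mGal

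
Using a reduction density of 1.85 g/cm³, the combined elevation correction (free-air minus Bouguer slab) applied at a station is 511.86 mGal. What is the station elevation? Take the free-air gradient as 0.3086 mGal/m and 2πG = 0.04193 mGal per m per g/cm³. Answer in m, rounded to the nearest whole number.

2216

Combined gradient = 0.3086 − 0.04193 × 1.85 = 0.2310295 mGal/m
h = 511.86 / 0.2310295 = 2215.56 m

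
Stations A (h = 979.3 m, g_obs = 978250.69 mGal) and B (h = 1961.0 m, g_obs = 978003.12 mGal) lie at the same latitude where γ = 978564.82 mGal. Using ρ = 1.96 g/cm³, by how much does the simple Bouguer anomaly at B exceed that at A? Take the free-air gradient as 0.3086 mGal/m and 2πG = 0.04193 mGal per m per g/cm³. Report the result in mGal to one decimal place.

Δg_SB(A) = 978250.69 − 978564.82 + 0.3086×979.3 − 0.04193×1.96×979.3 = -92.40 mGal
Δg_SB(B) = 978003.12 − 978564.82 + 0.3086×1961.0 − 0.04193×1.96×1961.0 = -117.70 mGal
Difference = -117.70 − (-92.40) = -25.30 mGal

-25.3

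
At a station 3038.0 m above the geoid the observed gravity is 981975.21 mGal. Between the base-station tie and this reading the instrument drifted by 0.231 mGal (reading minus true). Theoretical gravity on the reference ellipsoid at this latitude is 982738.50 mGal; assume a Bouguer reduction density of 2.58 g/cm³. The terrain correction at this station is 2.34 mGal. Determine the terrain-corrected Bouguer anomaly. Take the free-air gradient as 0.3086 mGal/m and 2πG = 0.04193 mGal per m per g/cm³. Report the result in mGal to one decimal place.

Drift-corrected reading = 981975.21 − (0.231) = 981974.979 mGal
Free-air correction = 0.3086 × 3038.0 = 937.53 mGal
Free-air anomaly = 981974.979 − 982738.50 + (937.53) = 174.009 mGal
Bouguer slab correction = 0.04193 × 2.58 × 3038.0 = 328.65 mGal
Simple Bouguer anomaly = 174.009 − (328.65) = -154.641 mGal
Complete Bouguer anomaly = -154.641 + 2.34 = -152.301 mGal

-152.3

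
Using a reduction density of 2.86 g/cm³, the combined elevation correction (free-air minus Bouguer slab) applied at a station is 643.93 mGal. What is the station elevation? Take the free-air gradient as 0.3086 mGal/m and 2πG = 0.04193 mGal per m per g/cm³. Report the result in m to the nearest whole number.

3413

Combined gradient = 0.3086 − 0.04193 × 2.86 = 0.1886802 mGal/m
h = 643.93 / 0.1886802 = 3412.81 m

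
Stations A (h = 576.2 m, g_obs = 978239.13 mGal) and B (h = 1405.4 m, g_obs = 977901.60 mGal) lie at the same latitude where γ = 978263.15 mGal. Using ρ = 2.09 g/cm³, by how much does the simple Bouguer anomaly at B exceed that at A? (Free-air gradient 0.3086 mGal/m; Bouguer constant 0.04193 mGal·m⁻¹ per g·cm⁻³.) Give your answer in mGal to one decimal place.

Δg_SB(A) = 978239.13 − 978263.15 + 0.3086×576.2 − 0.04193×2.09×576.2 = 103.30 mGal
Δg_SB(B) = 977901.60 − 978263.15 + 0.3086×1405.4 − 0.04193×2.09×1405.4 = -51.00 mGal
Difference = -51.00 − (103.30) = -154.30 mGal

-154.3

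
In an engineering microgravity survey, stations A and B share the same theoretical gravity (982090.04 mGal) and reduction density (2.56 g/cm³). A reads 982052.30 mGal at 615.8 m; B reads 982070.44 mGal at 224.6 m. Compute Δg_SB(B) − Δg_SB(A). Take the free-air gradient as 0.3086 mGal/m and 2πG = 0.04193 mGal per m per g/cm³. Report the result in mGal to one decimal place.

-60.6

Δg_SB(A) = 982052.30 − 982090.04 + 0.3086×615.8 − 0.04193×2.56×615.8 = 86.20 mGal
Δg_SB(B) = 982070.44 − 982090.04 + 0.3086×224.6 − 0.04193×2.56×224.6 = 25.60 mGal
Difference = 25.60 − (86.20) = -60.60 mGal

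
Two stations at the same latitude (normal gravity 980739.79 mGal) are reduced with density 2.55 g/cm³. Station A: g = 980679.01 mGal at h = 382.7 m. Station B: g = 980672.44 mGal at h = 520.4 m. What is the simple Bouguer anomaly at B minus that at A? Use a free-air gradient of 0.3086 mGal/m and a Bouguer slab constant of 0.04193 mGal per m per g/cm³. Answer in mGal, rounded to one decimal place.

Δg_SB(A) = 980679.01 − 980739.79 + 0.3086×382.7 − 0.04193×2.55×382.7 = 16.40 mGal
Δg_SB(B) = 980672.44 − 980739.79 + 0.3086×520.4 − 0.04193×2.55×520.4 = 37.60 mGal
Difference = 37.60 − (16.40) = 21.20 mGal

21.2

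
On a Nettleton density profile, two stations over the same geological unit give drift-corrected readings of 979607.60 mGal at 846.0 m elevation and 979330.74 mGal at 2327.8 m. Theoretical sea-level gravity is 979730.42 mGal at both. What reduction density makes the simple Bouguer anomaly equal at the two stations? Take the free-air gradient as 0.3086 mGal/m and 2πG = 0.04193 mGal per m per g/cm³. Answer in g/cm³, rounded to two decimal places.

2.90

Δg_obs = 979330.74 − 979607.60 = -276.86 mGal over Δh = 2327.8 − 846.0 = 1481.8 m
Equal Bouguer anomalies ⇒ Δg_obs + (0.3086 − 0.04193ρ)·Δh = 0
0.3086 − 0.04193ρ = −Δg_obs/Δh = 0.18684
ρ = (0.3086 − 0.18684) / 0.04193 = 2.90 g/cm³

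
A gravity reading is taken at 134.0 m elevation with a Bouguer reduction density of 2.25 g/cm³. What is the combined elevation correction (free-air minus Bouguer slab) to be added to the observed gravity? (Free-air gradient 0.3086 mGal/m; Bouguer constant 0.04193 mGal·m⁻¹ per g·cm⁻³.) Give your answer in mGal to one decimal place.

Combined gradient = 0.3086 − 0.04193 × 2.25 = 0.2142575 mGal/m
Combined elevation correction = 0.2142575 × 134.0 = 28.7 mGal

28.7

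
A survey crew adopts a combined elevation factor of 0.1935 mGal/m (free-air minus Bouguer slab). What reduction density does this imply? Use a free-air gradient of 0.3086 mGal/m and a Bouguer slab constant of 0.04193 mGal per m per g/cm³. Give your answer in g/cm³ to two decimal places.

2.75

0.1935 = 0.3086 − 0.04193 × ρ
ρ = (0.3086 − 0.1935) / 0.04193 = 2.75 g/cm³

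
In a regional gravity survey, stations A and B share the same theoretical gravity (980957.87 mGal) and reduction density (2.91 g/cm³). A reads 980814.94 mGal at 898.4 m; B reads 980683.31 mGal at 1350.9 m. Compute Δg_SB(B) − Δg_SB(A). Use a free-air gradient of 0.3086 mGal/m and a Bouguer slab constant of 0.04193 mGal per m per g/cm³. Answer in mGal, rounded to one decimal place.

Δg_SB(A) = 980814.94 − 980957.87 + 0.3086×898.4 − 0.04193×2.91×898.4 = 24.70 mGal
Δg_SB(B) = 980683.31 − 980957.87 + 0.3086×1350.9 − 0.04193×2.91×1350.9 = -22.50 mGal
Difference = -22.50 − (24.70) = -47.20 mGal

-47.2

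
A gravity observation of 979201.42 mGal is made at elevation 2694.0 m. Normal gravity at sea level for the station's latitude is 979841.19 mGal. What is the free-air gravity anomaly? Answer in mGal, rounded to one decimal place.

Free-air correction = 0.3086 × 2694.0 = 831.37 mGal
Free-air anomaly = 979201.42 − 979841.19 + (831.37) = 191.60 mGal

191.6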